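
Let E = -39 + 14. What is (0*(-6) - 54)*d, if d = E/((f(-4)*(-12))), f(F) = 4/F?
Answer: 225/2 ≈ 112.50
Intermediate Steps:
E = -25
d = -25/12 (d = -25/((4/(-4))*(-12)) = -25/((4*(-¼))*(-12)) = -25/((-1*(-12))) = -25/12 ≈ -2.0833)
(0*(-6) - 54)*d = (0*(-6) - 54)*(-25/12) = (0 - 54)*(-25/12) = -54*(-25/12) = 225/2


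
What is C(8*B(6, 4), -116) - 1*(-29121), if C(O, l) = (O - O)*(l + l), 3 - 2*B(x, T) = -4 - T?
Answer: 29121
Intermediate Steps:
B(x, T) = 7/2 + T/2 (B(x, T) = 3/2 - (-4 - T)/2 = 3/2 + (2 + T/2) = 7/2 + T/2)
C(O, l) = 0 (C(O, l) = 0*(2*l) = 0)
C(8*B(6, 4), -116) - 1*(-29121) = 0 - 1*(-29121) = 0 + 29121 = 29121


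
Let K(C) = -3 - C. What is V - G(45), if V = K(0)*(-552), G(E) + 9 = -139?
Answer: 1804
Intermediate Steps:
G(E) = -148 (G(E) = -9 - 139 = -148)
V = 1656 (V = (-3 - 1*0)*(-552) = (-3 + 0)*(-552) = -3*(-552) = 1656)
V - G(45) = 1656 - 1*(-148) = 1656 + 148 = 1804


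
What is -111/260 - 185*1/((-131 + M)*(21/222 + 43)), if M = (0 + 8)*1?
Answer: -39980017/101984220 ≈ -0.39202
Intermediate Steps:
M = 8 (M = 8*1 = 8)
-111/260 - 185*1/((-131 + M)*(21/222 + 43)) = -111/260 - 185*1/((-131 + 8)*(21/222 + 43)) = -111*1/260 - 185*(-1/(123*(21*(1/222) + 43))) = -111/260 - 185*(-1/(123*(7/74 + 43))) = -111/260 - 185/((3189/74)*(-123)) = -111/260 - 185/(-392247/74) = -111/260 - 185*(-74/392247) = -111/260 + 13690/392247 = -39980017/101984220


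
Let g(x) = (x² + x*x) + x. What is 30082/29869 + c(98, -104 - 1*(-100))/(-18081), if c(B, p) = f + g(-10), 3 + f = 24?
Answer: 76801469/77151627 ≈ 0.99546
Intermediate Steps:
f = 21 (f = -3 + 24 = 21)
g(x) = x + 2*x² (g(x) = (x² + x²) + x = 2*x² + x = x + 2*x²)
c(B, p) = 211 (c(B, p) = 21 - 10*(1 + 2*(-10)) = 21 - 10*(1 - 20) = 21 - 10*(-19) = 21 + 190 = 211)
30082/29869 + c(98, -104 - 1*(-100))/(-18081) = 30082/29869 + 211/(-18081) = 30082*(1/29869) + 211*(-1/18081) = 30082/29869 - 211/18081 = 76801469/77151627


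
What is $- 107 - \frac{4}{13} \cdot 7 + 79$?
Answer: $\frac{4023}{13} \approx 309.46$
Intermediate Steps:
$- 107 - \frac{4}{13} \cdot 7 + 79 = - 107 \left(-4\right) \frac{1}{13} \cdot 7 + 79 = - 107 \left(\left(- \frac{4}{13}\right) 7\right) + 79 = \left(-107\right) \left(- \frac{28}{13}\right) + 79 = \frac{2996}{13} + 79 = \frac{4023}{13}$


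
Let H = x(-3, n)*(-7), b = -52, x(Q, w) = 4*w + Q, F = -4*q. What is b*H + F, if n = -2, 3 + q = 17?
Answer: -4060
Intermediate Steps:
q = 14 (q = -3 + 17 = 14)
F = -56 (F = -4*14 = -56)
x(Q, w) = Q + 4*w
H = 77 (H = (-3 + 4*(-2))*(-7) = (-3 - 8)*(-7) = -11*(-7) = 77)
b*H + F = -52*77 - 56 = -4004 - 56 = -4060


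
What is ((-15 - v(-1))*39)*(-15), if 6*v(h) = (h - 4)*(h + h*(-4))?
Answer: 14625/2 ≈ 7312.5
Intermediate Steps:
v(h) = -h*(-4 + h)/2 (v(h) = ((h - 4)*(h + h*(-4)))/6 = ((-4 + h)*(h - 4*h))/6 = ((-4 + h)*(-3*h))/6 = (-3*h*(-4 + h))/6 = -h*(-4 + h)/2)
((-15 - v(-1))*39)*(-15) = ((-15 - (-1)*(4 - 1*(-1))/2)*39)*(-15) = ((-15 - (-1)*(4 + 1)/2)*39)*(-15) = ((-15 - (-1)*5/2)*39)*(-15) = ((-15 - 1*(-5/2))*39)*(-15) = ((-15 + 5/2)*39)*(-15) = -25/2*39*(-15) = -975/2*(-15) = 14625/2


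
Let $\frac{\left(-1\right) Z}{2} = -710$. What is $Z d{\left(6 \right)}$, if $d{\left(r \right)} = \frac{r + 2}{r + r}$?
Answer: $\frac{2840}{3} \approx 946.67$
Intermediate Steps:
$Z = 1420$ ($Z = \left(-2\right) \left(-710\right) = 1420$)
$d{\left(r \right)} = \frac{2 + r}{2 r}$
$Z d{\left(6 \right)} = 1420 \frac{2 + 6}{2 \cdot 6} = 1420 \cdot \frac{1}{2} \cdot \frac{1}{6} \cdot 8 = 1420 \cdot \frac{2}{3} = \frac{2840}{3}$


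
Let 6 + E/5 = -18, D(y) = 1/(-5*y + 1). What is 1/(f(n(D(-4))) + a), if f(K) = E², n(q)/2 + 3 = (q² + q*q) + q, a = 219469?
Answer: 1/233869 ≈ 4.2759e-6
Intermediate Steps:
D(y) = 1/(1 - 5*y)
E = -120 (E = -30 + 5*(-18) = -30 - 90 = -120)
n(q) = -6 + 2*q + 4*q² (n(q) = -6 + 2*((q² + q*q) + q) = -6 + 2*((q² + q²) + q) = -6 + 2*(2*q² + q) = -6 + 2*(q + 2*q²) = -6 + (2*q + 4*q²) = -6 + 2*q + 4*q²)
f(K) = 14400 (f(K) = (-120)² = 14400)
1/(f(n(D(-4))) + a) = 1/(14400 + 219469) = 1/233869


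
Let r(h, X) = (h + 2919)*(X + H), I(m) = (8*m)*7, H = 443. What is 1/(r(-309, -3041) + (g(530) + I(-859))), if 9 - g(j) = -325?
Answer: -1/6828550 ≈ -1.4644e-7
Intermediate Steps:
g(j) = 334 (g(j) = 9 - 1*(-325) = 9 + 325 = 334)
I(m) = 56*m
r(h, X) = (443 + X)*(2919 + h) (r(h, X) = (h + 2919)*(X + 443) = (2919 + h)*(443 + X) = (443 + X)*(2919 + h))
1/(r(-309, -3041) + (g(530) + I(-859))) = 1/((1293117 + 443*(-309) + 2919*(-3041) - 3041*(-309)) + (334 + 56*(-859))) = 1/((1293117 - 136887 - 8876679 + 939669) + (334 - 48104)) = 1/(-6780780 - 47770) = 1/(-6828550) = -1/6828550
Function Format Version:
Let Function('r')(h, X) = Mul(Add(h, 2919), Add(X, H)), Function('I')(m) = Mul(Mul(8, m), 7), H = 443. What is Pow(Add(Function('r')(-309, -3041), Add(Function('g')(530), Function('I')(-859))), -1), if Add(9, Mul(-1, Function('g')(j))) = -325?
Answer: Rational(-1, 6828550) ≈ -1.4644e-7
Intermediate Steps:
Function('g')(j) = 334 (Function('g')(j) = Add(9, Mul(-1, -325)) = Add(9, 325) = 334)
Function('I')(m) = Mul(56, m)
Function('r')(h, X) = Mul(Add(443, X), Add(2919, h)) (Function('r')(h, X) = Mul(Add(h, 2919), Add(X, 443)) = Mul(Add(2919, h), Add(443, X)) = Mul(Add(443, X), Add(2919, h)))
Pow(Add(Function('r')(-309, -3041), Add(Function('g')(530), Function('I')(-859))), -1) = Pow(Add(Add(1293117, Mul(443, -309), Mul(2919, -3041), Mul(-3041, -309)), Add(334, Mul(56, -859))), -1) = Pow(Add(Add(1293117, -136887, -8876679, 939669), Add(334, -48104)), -1) = Pow(Add(-6780780, -47770), -1) = Pow(-6828550, -1) = Rational(-1, 6828550)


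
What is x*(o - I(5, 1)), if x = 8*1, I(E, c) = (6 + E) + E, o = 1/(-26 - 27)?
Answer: -6792/53 ≈ -128.15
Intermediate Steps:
o = -1/53 (o = 1/(-53) = -1/53 ≈ -0.018868)
I(E, c) = 6 + 2*E
x = 8
x*(o - I(5, 1)) = 8*(-1/53 - (6 + 2*5)) = 8*(-1/53 - (6 + 10)) = 8*(-1/53 - 1*16) = 8*(-1/53 - 16) = 8*(-849/53) = -6792/53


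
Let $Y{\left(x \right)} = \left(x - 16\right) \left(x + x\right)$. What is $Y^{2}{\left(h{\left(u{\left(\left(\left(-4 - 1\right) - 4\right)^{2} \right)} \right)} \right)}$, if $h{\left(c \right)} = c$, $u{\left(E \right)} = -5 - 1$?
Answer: $69696$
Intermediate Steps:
$u{\left(E \right)} = -6$
$Y{\left(x \right)} = 2 x \left(-16 + x\right)$ ($Y{\left(x \right)} = \left(-16 + x\right) 2 x = 2 x \left(-16 + x\right)$)
$Y^{2}{\left(h{\left(u{\left(\left(\left(-4 - 1\right) - 4\right)^{2} \right)} \right)} \right)} = \left(2 \left(-6\right) \left(-16 - 6\right)\right)^{2} = \left(2 \left(-6\right) \left(-22\right)\right)^{2} = 264^{2} = 69696$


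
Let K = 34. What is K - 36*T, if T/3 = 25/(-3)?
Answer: 934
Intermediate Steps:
T = -25 (T = 3*(25/(-3)) = 3*(25*(-⅓)) = 3*(-25/3) = -25)
K - 36*T = 34 - 36*(-25) = 34 + 900 = 934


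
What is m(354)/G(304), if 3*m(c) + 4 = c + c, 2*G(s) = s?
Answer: 88/57 ≈ 1.5439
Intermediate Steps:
G(s) = s/2
m(c) = -4/3 + 2*c/3 (m(c) = -4/3 + (c + c)/3 = -4/3 + (2*c)/3 = -4/3 + 2*c/3)
m(354)/G(304) = (-4/3 + (2/3)*354)/(((1/2)*304)) = (-4/3 + 236)/152 = (704/3)*(1/152) = 88/57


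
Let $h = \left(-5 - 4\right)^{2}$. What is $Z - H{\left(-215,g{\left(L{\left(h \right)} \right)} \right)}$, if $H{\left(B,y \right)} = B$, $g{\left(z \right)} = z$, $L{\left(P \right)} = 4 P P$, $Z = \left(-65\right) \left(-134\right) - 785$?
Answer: $8140$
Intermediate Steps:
$h = 81$ ($h = \left(-9\right)^{2} = 81$)
$Z = 7925$ ($Z = 8710 - 785 = 7925$)
$L{\left(P \right)} = 4 P^{2}$
$Z - H{\left(-215,g{\left(L{\left(h \right)} \right)} \right)} = 7925 - -215 = 7925 + 215 = 8140$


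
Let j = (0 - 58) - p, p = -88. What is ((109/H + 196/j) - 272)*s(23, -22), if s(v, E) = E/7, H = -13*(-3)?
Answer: 1126862/1365 ≈ 825.54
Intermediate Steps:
H = 39
s(v, E) = E/7 (s(v, E) = E*(⅐) = E/7)
j = 30 (j = (0 - 58) - 1*(-88) = -58 + 88 = 30)
((109/H + 196/j) - 272)*s(23, -22) = ((109/39 + 196/30) - 272)*((⅐)*(-22)) = ((109*(1/39) + 196*(1/30)) - 272)*(-22/7) = ((109/39 + 98/15) - 272)*(-22/7) = (1819/195 - 272)*(-22/7) = -51221/195*(-22/7) = 1126862/1365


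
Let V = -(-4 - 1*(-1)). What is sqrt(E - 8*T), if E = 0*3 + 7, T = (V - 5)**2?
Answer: 5*I ≈ 5.0*I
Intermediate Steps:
V = 3 (V = -(-4 + 1) = -1*(-3) = 3)
T = 4 (T = (3 - 5)**2 = (-2)**2 = 4)
E = 7 (E = 0 + 7 = 7)
sqrt(E - 8*T) = sqrt(7 - 8*4) = sqrt(7 - 32) = sqrt(-25) = 5*I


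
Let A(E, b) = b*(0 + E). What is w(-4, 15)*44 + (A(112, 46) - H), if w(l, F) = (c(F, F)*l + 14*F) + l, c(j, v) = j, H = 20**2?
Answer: 11176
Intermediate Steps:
A(E, b) = E*b (A(E, b) = b*E = E*b)
H = 400
w(l, F) = l + 14*F + F*l (w(l, F) = (F*l + 14*F) + l = (14*F + F*l) + l = l + 14*F + F*l)
w(-4, 15)*44 + (A(112, 46) - H) = (-4 + 14*15 + 15*(-4))*44 + (112*46 - 1*400) = (-4 + 210 - 60)*44 + (5152 - 400) = 146*44 + 4752 = 6424 + 4752 = 11176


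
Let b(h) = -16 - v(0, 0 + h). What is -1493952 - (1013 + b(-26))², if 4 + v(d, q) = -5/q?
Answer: -1687003993/676 ≈ -2.4956e+6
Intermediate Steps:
v(d, q) = -4 - 5/q
b(h) = -12 + 5/h (b(h) = -16 - (-4 - 5/(0 + h)) = -16 - (-4 - 5/h) = -16 + (4 + 5/h) = -12 + 5/h)
-1493952 - (1013 + b(-26))² = -1493952 - (1013 + (-12 + 5/(-26)))² = -1493952 - (1013 + (-12 + 5*(-1/26)))² = -1493952 - (1013 + (-12 - 5/26))² = -1493952 - (1013 - 317/26)² = -1493952 - (26021/26)² = -1493952 - 1*677092441/676 = -1493952 - 677092441/676 = -1687003993/676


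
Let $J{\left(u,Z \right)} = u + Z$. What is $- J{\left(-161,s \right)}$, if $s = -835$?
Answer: $996$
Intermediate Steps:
$J{\left(u,Z \right)} = Z + u$
$- J{\left(-161,s \right)} = - (-835 - 161) = \left(-1\right) \left(-996\right) = 996$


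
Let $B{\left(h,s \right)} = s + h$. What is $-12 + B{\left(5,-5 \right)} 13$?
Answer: $-12$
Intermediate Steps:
$B{\left(h,s \right)} = h + s$
$-12 + B{\left(5,-5 \right)} 13 = -12 + \left(5 - 5\right) 13 = -12 + 0 \cdot 13 = -12 + 0 = -12$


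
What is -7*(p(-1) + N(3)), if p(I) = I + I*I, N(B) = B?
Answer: -21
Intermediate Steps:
p(I) = I + I**2
-7*(p(-1) + N(3)) = -7*(-(1 - 1) + 3) = -7*(-1*0 + 3) = -7*(0 + 3) = -7*3 = -21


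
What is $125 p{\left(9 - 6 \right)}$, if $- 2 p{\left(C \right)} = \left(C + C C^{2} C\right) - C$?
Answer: $- \frac{10125}{2} \approx -5062.5$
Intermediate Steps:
$p{\left(C \right)} = - \frac{C^{4}}{2}$ ($p{\left(C \right)} = - \frac{\left(C + C C^{2} C\right) - C}{2} = - \frac{\left(C + C^{3} C\right) - C}{2} = - \frac{\left(C + C^{4}\right) - C}{2} = - \frac{C^{4}}{2}$)
$125 p{\left(9 - 6 \right)} = 125 \left(- \frac{\left(9 - 6\right)^{4}}{2}\right) = 125 \left(- \frac{3^{4}}{2}\right) = 125 \left(\left(- \frac{1}{2}\right) 81\right) = 125 \left(- \frac{81}{2}\right) = - \frac{10125}{2}$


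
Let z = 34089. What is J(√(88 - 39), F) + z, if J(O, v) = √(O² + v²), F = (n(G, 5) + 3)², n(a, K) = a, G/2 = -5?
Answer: 34089 + 35*√2 ≈ 34139.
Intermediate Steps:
G = -10 (G = 2*(-5) = -10)
F = 49 (F = (-10 + 3)² = (-7)² = 49)
J(√(88 - 39), F) + z = √((√(88 - 39))² + 49²) + 34089 = √((√49)² + 2401) + 34089 = √(7² + 2401) + 34089 = √(49 + 2401) + 34089 = √2450 + 34089 = 35*√2 + 34089 = 34089 + 35*√2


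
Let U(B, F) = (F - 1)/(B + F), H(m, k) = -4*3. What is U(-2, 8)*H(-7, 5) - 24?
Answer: -38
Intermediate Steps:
H(m, k) = -12
U(B, F) = (-1 + F)/(B + F)
U(-2, 8)*H(-7, 5) - 24 = ((-1 + 8)/(-2 + 8))*(-12) - 24 = (7/6)*(-12) - 24 = -14 - 24 = -38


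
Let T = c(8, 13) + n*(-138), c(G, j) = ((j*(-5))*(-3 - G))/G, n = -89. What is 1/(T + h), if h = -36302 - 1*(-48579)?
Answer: 8/197187 ≈ 4.0571e-5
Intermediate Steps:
c(G, j) = -5*j*(-3 - G)/G (c(G, j) = ((-5*j)*(-3 - G))/G = (-5*j*(-3 - G))/G = -5*j*(-3 - G)/G)
h = 12277 (h = -36302 + 48579 = 12277)
T = 98971/8 (T = 5*13*(3 + 8)/8 - 89*(-138) = 5*13*(⅛)*11 + 12282 = 715/8 + 12282 = 98971/8 ≈ 12371.)
1/(T + h) = 1/(98971/8 + 12277) = 1/(197187/8) = 8/197187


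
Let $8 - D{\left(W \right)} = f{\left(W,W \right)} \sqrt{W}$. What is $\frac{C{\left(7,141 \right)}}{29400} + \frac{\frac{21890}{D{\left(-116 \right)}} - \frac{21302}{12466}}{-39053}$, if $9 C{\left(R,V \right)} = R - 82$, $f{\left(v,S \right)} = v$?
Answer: $\frac{- 121824041 \sqrt{29} + 1232164159 i}{17526049128 \left(- i + 29 \sqrt{29}\right)} \approx -0.00024256 + 0.00044863 i$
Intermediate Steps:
$C{\left(R,V \right)} = - \frac{82}{9} + \frac{R}{9}$ ($C{\left(R,V \right)} = \frac{R - 82}{9} = \frac{-82 + R}{9} = - \frac{82}{9} + \frac{R}{9}$)
$D{\left(W \right)} = 8 - W^{\frac{3}{2}}$ ($D{\left(W \right)} = 8 - W \sqrt{W} = 8 - W^{\frac{3}{2}}$)
$\frac{C{\left(7,141 \right)}}{29400} + \frac{\frac{21890}{D{\left(-116 \right)}} - \frac{21302}{12466}}{-39053} = \frac{- \frac{82}{9} + \frac{1}{9} \cdot 7}{29400} + \frac{\frac{21890}{8 - \left(-116\right)^{\frac{3}{2}}} - \frac{21302}{12466}}{-39053} = \left(- \frac{82}{9} + \frac{7}{9}\right) \frac{1}{29400} + \left(\frac{21890}{8 - - 232 i \sqrt{29}} - \frac{10651}{6233}\right) \left(- \frac{1}{39053}\right) = \left(- \frac{25}{3}\right) \frac{1}{29400} + \left(\frac{21890}{8 + 232 i \sqrt{29}} - \frac{10651}{6233}\right) \left(- \frac{1}{39053}\right) = - \frac{1}{3528} + \left(- \frac{10651}{6233} + \frac{21890}{8 + 232 i \sqrt{29}}\right) \left(- \frac{1}{39053}\right) = - \frac{1}{3528} + \left(\frac{10651}{243417349} - \frac{21890}{39053 \left(8 + 232 i \sqrt{29}\right)}\right) = - \frac{4200829}{17526049128} - \frac{21890}{39053 \left(8 + 232 i \sqrt{29}\right)}$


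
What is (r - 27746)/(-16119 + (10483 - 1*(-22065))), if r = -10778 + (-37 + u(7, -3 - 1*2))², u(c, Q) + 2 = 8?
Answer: -37563/16429 ≈ -2.2864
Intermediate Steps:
u(c, Q) = 6 (u(c, Q) = -2 + 8 = 6)
r = -9817 (r = -10778 + (-37 + 6)² = -10778 + (-31)² = -10778 + 961 = -9817)
(r - 27746)/(-16119 + (10483 - 1*(-22065))) = (-9817 - 27746)/(-16119 + (10483 - 1*(-22065))) = -37563/(-16119 + (10483 + 22065)) = -37563/(-16119 + 32548) = -37563/16429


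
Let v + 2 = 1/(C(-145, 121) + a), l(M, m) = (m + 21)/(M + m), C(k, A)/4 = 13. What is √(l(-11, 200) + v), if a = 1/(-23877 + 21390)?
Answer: 2*I*√13465984595511/8147349 ≈ 0.90081*I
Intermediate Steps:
C(k, A) = 52 (C(k, A) = 4*13 = 52)
a = -1/2487 (a = 1/(-2487) = -1/2487 ≈ -0.00040209)
l(M, m) = (21 + m)/(M + m)
v = -256159/129323 (v = -2 + 1/(52 - 1/2487) = -2 + 1/(129323/2487) = -2 + 2487/129323 = -256159/129323 ≈ -1.9808)
√(l(-11, 200) + v) = √((21 + 200)/(-11 + 200) - 256159/129323) = √(221/189 - 256159/129323) = √(-19833668/24442047) = 2*I*√13465984595511/8147349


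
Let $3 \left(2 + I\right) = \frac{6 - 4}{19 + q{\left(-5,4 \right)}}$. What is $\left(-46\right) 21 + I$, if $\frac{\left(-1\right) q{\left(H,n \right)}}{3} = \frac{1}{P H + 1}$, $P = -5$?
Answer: $- \frac{1425812}{1473} \approx -967.96$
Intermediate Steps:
$q{\left(H,n \right)} = - \frac{3}{1 - 5 H}$ ($q{\left(H,n \right)} = - \frac{3}{- 5 H + 1} = - \frac{3}{1 - 5 H}$)
$I = - \frac{2894}{1473}$ ($I = -2 + \frac{\left(6 - 4\right) \frac{1}{19 + \frac{3}{-1 + 5 \left(-5\right)}}}{3} = -2 + \frac{2 \frac{1}{19 + \frac{3}{-1 - 25}}}{3} = -2 + \frac{2 \frac{1}{19 + \frac{3}{-26}}}{3} = -2 + \frac{2 \frac{1}{19 + 3 \left(- \frac{1}{26}\right)}}{3} = -2 + \frac{2 \frac{1}{19 - \frac{3}{26}}}{3} = -2 + \frac{2 \frac{1}{\frac{491}{26}}}{3} = -2 + \frac{2 \cdot \frac{26}{491}}{3} = -2 + \frac{1}{3} \cdot \frac{52}{491} = -2 + \frac{52}{1473} = - \frac{2894}{1473} \approx -1.9647$)
$\left(-46\right) 21 + I = \left(-46\right) 21 - \frac{2894}{1473} = -966 - \frac{2894}{1473} = - \frac{1425812}{1473}$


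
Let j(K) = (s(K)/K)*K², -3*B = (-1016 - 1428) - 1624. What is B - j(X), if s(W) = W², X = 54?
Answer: -156108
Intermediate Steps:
B = 1356 (B = -((-1016 - 1428) - 1624)/3 = -(-2444 - 1624)/3 = -⅓*(-4068) = 1356)
j(K) = K³ (j(K) = (K²/K)*K² = K*K² = K³)
B - j(X) = 1356 - 1*54³ = 1356 - 1*157464 = 1356 - 157464 = -156108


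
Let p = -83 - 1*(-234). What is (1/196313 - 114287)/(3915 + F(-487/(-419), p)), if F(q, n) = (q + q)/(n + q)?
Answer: -715215567652740/24500423266241 ≈ -29.192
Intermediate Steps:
p = 151 (p = -83 + 234 = 151)
F(q, n) = 2*q/(n + q) (F(q, n) = (2*q)/(n + q) = 2*q/(n + q))
(1/196313 - 114287)/(3915 + F(-487/(-419), p)) = (1/196313 - 114287)/(3915 + 2*(-487/(-419))/(151 - 487/(-419))) = (1/196313 - 114287)/(3915 + 2*(-487*(-1/419))/(151 - 487*(-1/419))) = -22436023830/(196313*(3915 + 2*(487/419)/(151 + 487/419))) = -22436023830/(196313*(3915 + 2*(487/419)/(63756/419))) = -22436023830/(196313*(3915 + 2*(487/419)*(419/63756))) = -22436023830/(196313*(3915 + 487/31878)) = -22436023830/(196313*124802857/31878) = -22436023830/196313*31878/124802857 = -715215567652740/24500423266241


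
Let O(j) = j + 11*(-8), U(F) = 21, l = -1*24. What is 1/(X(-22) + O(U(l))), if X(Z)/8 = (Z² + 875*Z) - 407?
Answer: -1/153451 ≈ -6.5167e-6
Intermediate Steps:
X(Z) = -3256 + 8*Z² + 7000*Z (X(Z) = 8*((Z² + 875*Z) - 407) = 8*(-407 + Z² + 875*Z) = -3256 + 8*Z² + 7000*Z)
l = -24
O(j) = -88 + j (O(j) = j - 88 = -88 + j)
1/(X(-22) + O(U(l))) = 1/((-3256 + 8*(-22)² + 7000*(-22)) + (-88 + 21)) = 1/((-3256 + 8*484 - 154000) - 67) = 1/((-3256 + 3872 - 154000) - 67) = 1/(-153384 - 67) = 1/(-153451) = -1/153451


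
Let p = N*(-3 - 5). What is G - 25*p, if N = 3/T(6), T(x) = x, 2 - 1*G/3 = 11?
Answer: 73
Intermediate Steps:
G = -27 (G = 6 - 3*11 = 6 - 33 = -27)
N = ½ (N = 3/6 = 3*(⅙) = ½ ≈ 0.50000)
p = -4 (p = (-3 - 5)/2 = (½)*(-8) = -4)
G - 25*p = -27 - 25*(-4) = -27 + 100 = 73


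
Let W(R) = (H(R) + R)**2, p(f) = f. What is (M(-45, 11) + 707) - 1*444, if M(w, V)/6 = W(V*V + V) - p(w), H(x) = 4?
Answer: 111509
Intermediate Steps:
W(R) = (4 + R)**2
M(w, V) = -6*w + 6*(4 + V + V**2)**2 (M(w, V) = 6*((4 + (V*V + V))**2 - w) = 6*((4 + (V**2 + V))**2 - w) = 6*((4 + (V + V**2))**2 - w) = 6*((4 + V + V**2)**2 - w) = -6*w + 6*(4 + V + V**2)**2)
(M(-45, 11) + 707) - 1*444 = ((-6*(-45) + 6*(4 + 11*(1 + 11))**2) + 707) - 1*444 = ((270 + 6*(4 + 11*12)**2) + 707) - 444 = ((270 + 6*(4 + 132)**2) + 707) - 444 = ((270 + 6*136**2) + 707) - 444 = ((270 + 6*18496) + 707) - 444 = ((270 + 110976) + 707) - 444 = (111246 + 707) - 444 = 111953 - 444 = 111509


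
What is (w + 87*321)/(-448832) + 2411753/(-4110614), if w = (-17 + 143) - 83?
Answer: -299361449019/461243775712 ≈ -0.64903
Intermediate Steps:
w = 43 (w = 126 - 83 = 43)
(w + 87*321)/(-448832) + 2411753/(-4110614) = (43 + 87*321)/(-448832) + 2411753/(-4110614) = (43 + 27927)*(-1/448832) + 2411753*(-1/4110614) = 27970*(-1/448832) - 2411753/4110614 = -13985/224416 - 2411753/4110614 = -299361449019/461243775712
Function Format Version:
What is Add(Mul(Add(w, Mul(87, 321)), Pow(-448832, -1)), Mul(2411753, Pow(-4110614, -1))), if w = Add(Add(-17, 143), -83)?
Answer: Rational(-299361449019, 461243775712) ≈ -0.64903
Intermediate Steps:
w = 43 (w = Add(126, -83) = 43)
Add(Mul(Add(w, Mul(87, 321)), Pow(-448832, -1)), Mul(2411753, Pow(-4110614, -1))) = Add(Mul(Add(43, Mul(87, 321)), Pow(-448832, -1)), Mul(2411753, Pow(-4110614, -1))) = Add(Mul(Add(43, 27927), Rational(-1, 448832)), Mul(2411753, Rational(-1, 4110614))) = Add(Mul(27970, Rational(-1, 448832)), Rational(-2411753, 4110614)) = Add(Rational(-13985, 224416), Rational(-2411753, 4110614)) = Rational(-299361449019, 461243775712)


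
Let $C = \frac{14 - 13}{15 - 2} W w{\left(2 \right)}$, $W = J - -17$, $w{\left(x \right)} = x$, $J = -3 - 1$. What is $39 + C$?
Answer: $41$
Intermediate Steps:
$J = -4$ ($J = -3 - 1 = -4$)
$W = 13$ ($W = -4 - -17 = -4 + 17 = 13$)
$C = 2$ ($C = \frac{14 - 13}{15 - 2} \cdot 13 \cdot 2 = 1 \frac{1}{15 + \left(-4 + 2\right)} 13 \cdot 2 = 1 \frac{1}{15 - 2} \cdot 13 \cdot 2 = 1 \cdot \frac{1}{13} \cdot 13 \cdot 2 = \frac{1}{13} \cdot 13 \cdot 2 = 1 \cdot 2 = 2$)
$39 + C = 39 + 2 = 41$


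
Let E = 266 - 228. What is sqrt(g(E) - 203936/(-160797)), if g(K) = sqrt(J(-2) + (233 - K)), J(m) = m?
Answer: sqrt(32792296992 + 25855675209*sqrt(193))/160797 ≈ 3.8937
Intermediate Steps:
E = 38
g(K) = sqrt(231 - K) (g(K) = sqrt(-2 + (233 - K)) = sqrt(231 - K))
sqrt(g(E) - 203936/(-160797)) = sqrt(sqrt(231 - 1*38) - 203936/(-160797)) = sqrt(sqrt(231 - 38) - 203936*(-1/160797)) = sqrt(sqrt(193) + 203936/160797) = sqrt(203936/160797 + sqrt(193))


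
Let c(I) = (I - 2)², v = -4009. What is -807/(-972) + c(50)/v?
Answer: 331925/1298916 ≈ 0.25554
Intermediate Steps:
c(I) = (-2 + I)²
-807/(-972) + c(50)/v = -807/(-972) + (-2 + 50)²/(-4009) = -807*(-1/972) + 48²*(-1/4009) = 269/324 + 2304*(-1/4009) = 269/324 - 2304/4009 = 331925/1298916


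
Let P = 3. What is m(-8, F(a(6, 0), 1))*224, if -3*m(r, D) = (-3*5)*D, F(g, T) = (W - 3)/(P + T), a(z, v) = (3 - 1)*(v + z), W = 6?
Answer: 840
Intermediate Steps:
a(z, v) = 2*v + 2*z (a(z, v) = 2*(v + z) = 2*v + 2*z)
F(g, T) = 3/(3 + T) (F(g, T) = (6 - 3)/(3 + T) = 3/(3 + T))
m(r, D) = 5*D (m(r, D) = -(-3*5)*D/3 = -(-5)*D = 5*D)
m(-8, F(a(6, 0), 1))*224 = (5*(3/(3 + 1)))*224 = (5*(3/4))*224 = (5*(3*(¼)))*224 = (5*(¾))*224 = (15/4)*224 = 840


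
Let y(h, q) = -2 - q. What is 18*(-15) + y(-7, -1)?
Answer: -271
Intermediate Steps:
18*(-15) + y(-7, -1) = 18*(-15) + (-2 - 1*(-1)) = -270 + (-2 + 1) = -270 - 1 = -271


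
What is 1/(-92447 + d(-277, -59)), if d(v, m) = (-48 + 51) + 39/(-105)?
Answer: -35/3235553 ≈ -1.0817e-5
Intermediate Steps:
d(v, m) = 92/35 (d(v, m) = 3 + 39*(-1/105) = 3 - 13/35 = 92/35)
1/(-92447 + d(-277, -59)) = 1/(-92447 + 92/35) = 1/(-3235553/35) = -35/3235553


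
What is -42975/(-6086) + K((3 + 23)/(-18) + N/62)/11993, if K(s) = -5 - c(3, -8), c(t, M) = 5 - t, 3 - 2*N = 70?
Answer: 2879087/407762 ≈ 7.0607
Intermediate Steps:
N = -67/2 (N = 3/2 - ½*70 = 3/2 - 35 = -67/2 ≈ -33.500)
K(s) = -7 (K(s) = -5 - (5 - 1*3) = -5 - (5 - 3) = -5 - 1*2 = -5 - 2 = -7)
-42975/(-6086) + K((3 + 23)/(-18) + N/62)/11993 = -42975/(-6086) - 7/11993 = -42975*(-1/6086) - 7*1/11993 = 42975/6086 - 7/11993 = 2879087/407762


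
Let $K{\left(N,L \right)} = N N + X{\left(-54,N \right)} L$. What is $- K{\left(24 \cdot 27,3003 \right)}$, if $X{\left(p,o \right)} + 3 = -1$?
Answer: $-407892$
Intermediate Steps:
$X{\left(p,o \right)} = -4$ ($X{\left(p,o \right)} = -3 - 1 = -4$)
$K{\left(N,L \right)} = N^{2} - 4 L$ ($K{\left(N,L \right)} = N N - 4 L = N^{2} - 4 L$)
$- K{\left(24 \cdot 27,3003 \right)} = - (\left(24 \cdot 27\right)^{2} - 12012) = - (648^{2} - 12012) = - (419904 - 12012) = \left(-1\right) 407892 = -407892$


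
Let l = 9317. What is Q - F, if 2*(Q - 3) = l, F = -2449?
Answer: 14221/2 ≈ 7110.5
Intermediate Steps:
Q = 9323/2 (Q = 3 + (½)*9317 = 3 + 9317/2 = 9323/2 ≈ 4661.5)
Q - F = 9323/2 - 1*(-2449) = 9323/2 + 2449 = 14221/2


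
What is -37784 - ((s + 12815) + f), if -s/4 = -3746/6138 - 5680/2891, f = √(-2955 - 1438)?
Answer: -449029951973/8872479 - I*√4393 ≈ -50609.0 - 66.28*I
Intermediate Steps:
f = I*√4393 (f = √(-4393) = I*√4393 ≈ 66.28*I)
s = 91387052/8872479 (s = -4*(-3746/6138 - 5680/2891) = -4*(-3746*1/6138 - 5680*1/2891) = -4*(-1873/3069 - 5680/2891) = -4*(-22846763/8872479) = 91387052/8872479 ≈ 10.300)
-37784 - ((s + 12815) + f) = -37784 - ((91387052/8872479 + 12815) + I*√4393) = -37784 - (113792205437/8872479 + I*√4393) = -37784 + (-113792205437/8872479 - I*√4393) = -449029951973/8872479 - I*√4393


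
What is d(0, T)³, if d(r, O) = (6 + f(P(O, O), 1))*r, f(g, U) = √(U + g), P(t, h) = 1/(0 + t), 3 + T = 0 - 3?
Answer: 0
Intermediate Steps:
T = -6 (T = -3 + (0 - 3) = -3 - 3 = -6)
P(t, h) = 1/t
d(r, O) = r*(6 + √(1 + 1/O)) (d(r, O) = (6 + √(1 + 1/O))*r = r*(6 + √(1 + 1/O)))
d(0, T)³ = (0*(6 + √((1 - 6)/(-6))))³ = (0*(6 + √(-⅙*(-5))))³ = (0*(6 + √(⅚)))³ = (0*(6 + √30/6))³ = 0³ = 0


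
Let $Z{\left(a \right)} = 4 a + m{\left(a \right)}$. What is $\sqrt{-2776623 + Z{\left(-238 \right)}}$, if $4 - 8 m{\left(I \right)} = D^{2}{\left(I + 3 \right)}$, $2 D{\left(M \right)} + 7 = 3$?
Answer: $5 i \sqrt{111103} \approx 1666.6 i$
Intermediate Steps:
$D{\left(M \right)} = -2$ ($D{\left(M \right)} = - \frac{7}{2} + \frac{1}{2} \cdot 3 = - \frac{7}{2} + \frac{3}{2} = -2$)
$m{\left(I \right)} = 0$ ($m{\left(I \right)} = \frac{1}{2} - \frac{\left(-2\right)^{2}}{8} = \frac{1}{2} - \frac{1}{2} = 0$)
$Z{\left(a \right)} = 4 a$ ($Z{\left(a \right)} = 4 a + 0 = 4 a$)
$\sqrt{-2776623 + Z{\left(-238 \right)}} = \sqrt{-2776623 + 4 \left(-238\right)} = \sqrt{-2776623 - 952} = \sqrt{-2777575} = 5 i \sqrt{111103}$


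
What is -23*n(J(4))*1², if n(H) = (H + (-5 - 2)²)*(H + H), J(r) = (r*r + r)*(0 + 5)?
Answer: -685400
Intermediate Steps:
J(r) = 5*r + 5*r² (J(r) = (r² + r)*5 = (r + r²)*5 = 5*r + 5*r²)
n(H) = 2*H*(49 + H) (n(H) = (H + (-7)²)*(2*H) = (H + 49)*(2*H) = (49 + H)*(2*H) = 2*H*(49 + H))
-23*n(J(4))*1² = -46*5*4*(1 + 4)*(49 + 5*4*(1 + 4))*1² = -46*5*4*5*(49 + 5*4*5)*1 = -46*100*(49 + 100)*1 = -46*100*149*1 = -23*29800*1 = -685400*1 = -685400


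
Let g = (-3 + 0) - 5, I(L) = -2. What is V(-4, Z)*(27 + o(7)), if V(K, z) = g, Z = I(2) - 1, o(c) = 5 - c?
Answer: -200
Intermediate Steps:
Z = -3 (Z = -2 - 1 = -3)
g = -8 (g = -3 - 5 = -8)
V(K, z) = -8
V(-4, Z)*(27 + o(7)) = -8*(27 + (5 - 1*7)) = -8*(27 + (5 - 7)) = -8*(27 - 2) = -8*25 = -200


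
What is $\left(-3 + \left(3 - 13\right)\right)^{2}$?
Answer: $169$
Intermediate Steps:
$\left(-3 + \left(3 - 13\right)\right)^{2} = \left(-3 - 10\right)^{2} = \left(-13\right)^{2} = 169$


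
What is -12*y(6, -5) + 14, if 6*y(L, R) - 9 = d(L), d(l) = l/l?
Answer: -6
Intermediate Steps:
d(l) = 1
y(L, R) = 5/3 (y(L, R) = 3/2 + (⅙)*1 = 3/2 + ⅙ = 5/3)
-12*y(6, -5) + 14 = -12*5/3 + 14 = -20 + 14 = -6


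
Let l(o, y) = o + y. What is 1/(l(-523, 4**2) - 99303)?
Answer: -1/99810 ≈ -1.0019e-5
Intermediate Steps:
1/(l(-523, 4**2) - 99303) = 1/((-523 + 4**2) - 99303) = 1/((-523 + 16) - 99303) = 1/(-507 - 99303) = 1/(-99810) = -1/99810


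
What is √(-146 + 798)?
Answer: 2*√163 ≈ 25.534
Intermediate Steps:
√(-146 + 798) = √652 = 2*√163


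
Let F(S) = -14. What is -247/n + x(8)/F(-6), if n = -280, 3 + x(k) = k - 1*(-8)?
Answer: -13/280 ≈ -0.046429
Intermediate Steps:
x(k) = 5 + k (x(k) = -3 + (k - 1*(-8)) = -3 + (k + 8) = -3 + (8 + k) = 5 + k)
-247/n + x(8)/F(-6) = -247/(-280) + (5 + 8)/(-14) = -247*(-1/280) + 13*(-1/14) = 247/280 - 13/14 = -13/280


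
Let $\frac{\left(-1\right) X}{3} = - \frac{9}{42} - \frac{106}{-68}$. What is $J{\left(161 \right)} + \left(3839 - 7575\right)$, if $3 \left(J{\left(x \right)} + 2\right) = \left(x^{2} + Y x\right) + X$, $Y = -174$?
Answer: $- \frac{1584013}{357} \approx -4437.0$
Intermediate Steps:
$X = - \frac{480}{119}$ ($X = - 3 \left(- \frac{9}{42} - \frac{106}{-68}\right) = - 3 \left(\left(-9\right) \frac{1}{42} - - \frac{53}{34}\right) = - 3 \left(- \frac{3}{14} + \frac{53}{34}\right) = \left(-3\right) \frac{160}{119} = - \frac{480}{119} \approx -4.0336$)
$J{\left(x \right)} = - \frac{398}{119} - 58 x + \frac{x^{2}}{3}$ ($J{\left(x \right)} = -2 + \frac{\left(x^{2} - 174 x\right) - \frac{480}{119}}{3} = -2 + \frac{- \frac{480}{119} + x^{2} - 174 x}{3} = -2 - \left(\frac{160}{119} + 58 x - \frac{x^{2}}{3}\right) = - \frac{398}{119} - 58 x + \frac{x^{2}}{3}$)
$J{\left(161 \right)} + \left(3839 - 7575\right) = \left(- \frac{398}{119} - 9338 + \frac{161^{2}}{3}\right) + \left(3839 - 7575\right) = \left(- \frac{398}{119} - 9338 + \frac{1}{3} \cdot 25921\right) + \left(3839 - 7575\right) = \left(- \frac{398}{119} - 9338 + \frac{25921}{3}\right) - 3736 = - \frac{250261}{357} - 3736 = - \frac{1584013}{357}$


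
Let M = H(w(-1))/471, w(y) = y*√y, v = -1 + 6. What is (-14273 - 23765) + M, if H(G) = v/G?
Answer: -38038 + 5*I/471 ≈ -38038.0 + 0.010616*I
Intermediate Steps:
v = 5
w(y) = y^(3/2)
H(G) = 5/G
M = 5*I/471 (M = (5/((-1)^(3/2)))/471 = (5/((-I)))*(1/471) = (5*I)*(1/471) = 5*I/471 ≈ 0.010616*I)
(-14273 - 23765) + M = (-14273 - 23765) + 5*I/471 = -38038 + 5*I/471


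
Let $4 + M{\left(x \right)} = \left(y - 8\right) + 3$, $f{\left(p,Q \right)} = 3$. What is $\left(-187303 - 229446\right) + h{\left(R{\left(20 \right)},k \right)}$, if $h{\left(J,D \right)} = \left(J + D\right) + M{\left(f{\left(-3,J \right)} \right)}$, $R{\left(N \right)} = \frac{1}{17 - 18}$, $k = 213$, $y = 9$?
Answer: $-416537$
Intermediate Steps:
$M{\left(x \right)} = 0$ ($M{\left(x \right)} = -4 + \left(\left(9 - 8\right) + 3\right) = -4 + \left(1 + 3\right) = -4 + 4 = 0$)
$R{\left(N \right)} = -1$ ($R{\left(N \right)} = \frac{1}{-1} = -1$)
$h{\left(J,D \right)} = D + J$ ($h{\left(J,D \right)} = \left(J + D\right) + 0 = \left(D + J\right) + 0 = D + J$)
$\left(-187303 - 229446\right) + h{\left(R{\left(20 \right)},k \right)} = \left(-187303 - 229446\right) + \left(213 - 1\right) = -416749 + 212 = -416537$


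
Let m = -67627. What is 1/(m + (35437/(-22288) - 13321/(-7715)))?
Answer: -171951920/11628568991847 ≈ -1.4787e-5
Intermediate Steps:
1/(m + (35437/(-22288) - 13321/(-7715))) = 1/(-67627 + (35437/(-22288) - 13321/(-7715))) = 1/(-67627 + (35437*(-1/22288) - 13321*(-1/7715))) = 1/(-67627 + (-35437/22288 + 13321/7715)) = 1/(-67627 + 23501993/171951920) = 1/(-11628568991847/171951920) = -171951920/11628568991847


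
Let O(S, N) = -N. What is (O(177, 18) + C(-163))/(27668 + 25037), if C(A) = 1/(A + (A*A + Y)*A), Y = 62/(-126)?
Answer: -4911161049/14380152209285 ≈ -0.00034152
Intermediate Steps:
Y = -31/63 (Y = 62*(-1/126) = -31/63 ≈ -0.49206)
C(A) = 1/(A + A*(-31/63 + A²)) (C(A) = 1/(A + (A*A - 31/63)*A) = 1/(A + (A² - 31/63)*A) = 1/(A + (-31/63 + A²)*A) = 1/(A + A*(-31/63 + A²)))
(O(177, 18) + C(-163))/(27668 + 25037) = (-1*18 + 63/(-163*(32 + 63*(-163)²)))/(27668 + 25037) = (-18 + 63*(-1/163)/(32 + 63*26569))/52705 = (-18 + 63*(-1/163)/(32 + 1673847))*(1/52705) = (-18 + 63*(-1/163)/1673879)*(1/52705) = (-18 + 63*(-1/163)*(1/1673879))*(1/52705) = (-18 - 63/272842277)*(1/52705) = -4911161049/272842277*1/52705 = -4911161049/14380152209285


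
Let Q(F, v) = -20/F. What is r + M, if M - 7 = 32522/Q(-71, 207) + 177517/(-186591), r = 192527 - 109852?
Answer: 369700489271/1865910 ≈ 1.9813e+5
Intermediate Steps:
r = 82675
M = 215436380021/1865910 (M = 7 + (32522/((-20/(-71))) + 177517/(-186591)) = 7 + (32522/((-20*(-1/71))) + 177517*(-1/186591)) = 7 + (32522/(20/71) - 177517/186591) = 7 + (32522*(71/20) - 177517/186591) = 7 + (1154531/10 - 177517/186591) = 7 + 215423318651/1865910 = 215436380021/1865910 ≈ 1.1546e+5)
r + M = 82675 + 215436380021/1865910 = 369700489271/1865910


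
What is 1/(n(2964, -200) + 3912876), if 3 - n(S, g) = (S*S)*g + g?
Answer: 1/1760972279 ≈ 5.6787e-10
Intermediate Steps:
n(S, g) = 3 - g - g*S² (n(S, g) = 3 - ((S*S)*g + g) = 3 - (S²*g + g) = 3 - (g*S² + g) = 3 - (g + g*S²) = 3 + (-g - g*S²) = 3 - g - g*S²)
1/(n(2964, -200) + 3912876) = 1/((3 - 1*(-200) - 1*(-200)*2964²) + 3912876) = 1/((3 + 200 - 1*(-200)*8785296) + 3912876) = 1/((3 + 200 + 1757059200) + 3912876) = 1/(1757059403 + 3912876) = 1/1760972279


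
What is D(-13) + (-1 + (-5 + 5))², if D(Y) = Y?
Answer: -12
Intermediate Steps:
D(-13) + (-1 + (-5 + 5))² = -13 + (-1 + (-5 + 5))² = -13 + (-1 + 0)² = -13 + (-1)² = -13 + 1 = -12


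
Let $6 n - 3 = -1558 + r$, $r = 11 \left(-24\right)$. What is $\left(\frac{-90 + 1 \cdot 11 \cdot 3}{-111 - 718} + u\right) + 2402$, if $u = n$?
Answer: $\frac{10439939}{4974} \approx 2098.9$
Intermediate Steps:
$r = -264$
$n = - \frac{1819}{6}$ ($n = \frac{1}{2} + \frac{-1558 - 264}{6} = \frac{1}{2} + \frac{1}{6} \left(-1822\right) = \frac{1}{2} - \frac{911}{3} = - \frac{1819}{6} \approx -303.17$)
$u = - \frac{1819}{6} \approx -303.17$
$\left(\frac{-90 + 1 \cdot 11 \cdot 3}{-111 - 718} + u\right) + 2402 = \left(\frac{-90 + 1 \cdot 11 \cdot 3}{-111 - 718} - \frac{1819}{6}\right) + 2402 = \left(\frac{-90 + 11 \cdot 3}{-829} - \frac{1819}{6}\right) + 2402 = \left(\left(-90 + 33\right) \left(- \frac{1}{829}\right) - \frac{1819}{6}\right) + 2402 = \left(\left(-57\right) \left(- \frac{1}{829}\right) - \frac{1819}{6}\right) + 2402 = \left(\frac{57}{829} - \frac{1819}{6}\right) + 2402 = - \frac{1507609}{4974} + 2402 = \frac{10439939}{4974}$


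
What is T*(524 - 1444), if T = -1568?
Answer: 1442560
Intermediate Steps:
T*(524 - 1444) = -1568*(524 - 1444) = -1568*(-920) = 1442560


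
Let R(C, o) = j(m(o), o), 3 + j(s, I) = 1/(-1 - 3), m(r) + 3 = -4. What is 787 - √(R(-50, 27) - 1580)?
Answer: 787 - I*√6333/2 ≈ 787.0 - 39.79*I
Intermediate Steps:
m(r) = -7 (m(r) = -3 - 4 = -7)
j(s, I) = -13/4 (j(s, I) = -3 + 1/(-1 - 3) = -3 + 1/(-4) = -3 - ¼ = -13/4)
R(C, o) = -13/4
787 - √(R(-50, 27) - 1580) = 787 - √(-13/4 - 1580) = 787 - √(-6333/4) = 787 - I*√6333/2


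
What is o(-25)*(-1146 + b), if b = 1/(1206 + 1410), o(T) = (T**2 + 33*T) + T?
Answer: 224845125/872 ≈ 2.5785e+5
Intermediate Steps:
o(T) = T**2 + 34*T
b = 1/2616 ≈ 0.00038226
o(-25)*(-1146 + b) = (-25*(34 - 25))*(-1146 + 1/2616) = -25*9*(-2997935/2616) = -225*(-2997935/2616) = 224845125/872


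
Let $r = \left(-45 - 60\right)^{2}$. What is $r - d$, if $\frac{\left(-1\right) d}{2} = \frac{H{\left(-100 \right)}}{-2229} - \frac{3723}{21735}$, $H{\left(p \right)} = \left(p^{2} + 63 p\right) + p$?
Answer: $\frac{59328728749}{5383035} \approx 11021.0$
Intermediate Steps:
$H{\left(p \right)} = p^{2} + 64 p$
$d = \frac{19232126}{5383035}$ ($d = - 2 \left(\frac{\left(-100\right) \left(64 - 100\right)}{-2229} - \frac{3723}{21735}\right) = - 2 \left(\left(-100\right) \left(-36\right) \left(- \frac{1}{2229}\right) - \frac{1241}{7245}\right) = - 2 \left(3600 \left(- \frac{1}{2229}\right) - \frac{1241}{7245}\right) = - 2 \left(- \frac{1200}{743} - \frac{1241}{7245}\right) = \left(-2\right) \left(- \frac{9616063}{5383035}\right) = \frac{19232126}{5383035} \approx 3.5727$)
$r = 11025$ ($r = \left(-105\right)^{2} = 11025$)
$r - d = 11025 - \frac{19232126}{5383035} = \frac{59328728749}{5383035}$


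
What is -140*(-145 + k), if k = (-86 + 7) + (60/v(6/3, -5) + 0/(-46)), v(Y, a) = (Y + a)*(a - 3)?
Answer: 31010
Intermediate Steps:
v(Y, a) = (-3 + a)*(Y + a) (v(Y, a) = (Y + a)*(-3 + a) = (-3 + a)*(Y + a))
k = -153/2 (k = (-86 + 7) + (60/((-5)² - 18/3 - 3*(-5) + (6/3)*(-5)) + 0/(-46)) = -79 + (60/(25 - 18/3 + 15 + (6*(⅓))*(-5)) + 0*(-1/46)) = -79 + (60/(25 - 3*2 + 15 + 2*(-5)) + 0) = -79 + (60/(25 - 6 + 15 - 10) + 0) = -79 + (60/24 + 0) = -79 + (60*(1/24) + 0) = -79 + (5/2 + 0) = -79 + 5/2 = -153/2 ≈ -76.500)
-140*(-145 + k) = -140*(-145 - 153/2) = -140*(-443/2) = 31010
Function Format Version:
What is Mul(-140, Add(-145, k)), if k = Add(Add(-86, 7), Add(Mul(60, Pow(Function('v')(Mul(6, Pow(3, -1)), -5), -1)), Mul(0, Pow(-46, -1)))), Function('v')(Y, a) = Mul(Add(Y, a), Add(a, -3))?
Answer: 31010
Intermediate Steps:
Function('v')(Y, a) = Mul(Add(-3, a), Add(Y, a)) (Function('v')(Y, a) = Mul(Add(Y, a), Add(-3, a)) = Mul(Add(-3, a), Add(Y, a)))
k = Rational(-153, 2) (k = Add(Add(-86, 7), Add(Mul(60, Pow(Add(Pow(-5, 2), Mul(-3, Mul(6, Pow(3, -1))), Mul(-3, -5), Mul(Mul(6, Pow(3, -1)), -5)), -1)), Mul(0, Pow(-46, -1)))) = Add(-79, Add(Mul(60, Pow(Add(25, Mul(-3, Mul(6, Rational(1, 3))), 15, Mul(Mul(6, Rational(1, 3)), -5)), -1)), Mul(0, Rational(-1, 46)))) = Add(-79, Add(Mul(60, Pow(Add(25, Mul(-3, 2), 15, Mul(2, -5)), -1)), 0)) = Add(-79, Add(Mul(60, Pow(Add(25, -6, 15, -10), -1)), 0)) = Add(-79, Add(Mul(60, Pow(24, -1)), 0)) = Add(-79, Add(Mul(60, Rational(1, 24)), 0)) = Add(-79, Add(Rational(5, 2), 0)) = Add(-79, Rational(5, 2)) = Rational(-153, 2) ≈ -76.500)
Mul(-140, Add(-145, k)) = Mul(-140, Add(-145, Rational(-153, 2))) = Mul(-140, Rational(-443, 2)) = 31010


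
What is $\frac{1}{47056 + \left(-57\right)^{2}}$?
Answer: $\frac{1}{50305} \approx 1.9879 \cdot 10^{-5}$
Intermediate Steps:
$\frac{1}{47056 + \left(-57\right)^{2}} = \frac{1}{47056 + 3249} = \frac{1}{50305}$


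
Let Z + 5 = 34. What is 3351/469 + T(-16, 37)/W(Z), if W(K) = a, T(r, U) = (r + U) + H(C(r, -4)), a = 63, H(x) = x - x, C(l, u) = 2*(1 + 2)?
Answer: 10522/1407 ≈ 7.4783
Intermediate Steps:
Z = 29 (Z = -5 + 34 = 29)
C(l, u) = 6 (C(l, u) = 2*3 = 6)
H(x) = 0
T(r, U) = U + r (T(r, U) = (r + U) + 0 = (U + r) + 0 = U + r)
W(K) = 63
3351/469 + T(-16, 37)/W(Z) = 3351/469 + (37 - 16)/63 = 3351*(1/469) + 21*(1/63) = 3351/469 + 1/3 = 10522/1407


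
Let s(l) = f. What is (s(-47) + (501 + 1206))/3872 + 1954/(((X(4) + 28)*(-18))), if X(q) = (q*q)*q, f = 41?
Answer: -145975/200376 ≈ -0.72851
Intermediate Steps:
s(l) = 41
X(q) = q³ (X(q) = q²*q = q³)
(s(-47) + (501 + 1206))/3872 + 1954/(((X(4) + 28)*(-18))) = (41 + (501 + 1206))/3872 + 1954/(((4³ + 28)*(-18))) = (41 + 1707)*(1/3872) + 1954/(((64 + 28)*(-18))) = 1748*(1/3872) + 1954/((92*(-18))) = 437/968 + 1954/(-1656) = 437/968 + 1954*(-1/1656) = 437/968 - 977/828 = -145975/200376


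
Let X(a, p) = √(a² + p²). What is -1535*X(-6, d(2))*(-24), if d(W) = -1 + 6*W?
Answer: 36840*√157 ≈ 4.6160e+5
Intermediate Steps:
-1535*X(-6, d(2))*(-24) = -1535*√((-6)² + (-1 + 6*2)²)*(-24) = -1535*√(36 + (-1 + 12)²)*(-24) = -1535*√(36 + 11²)*(-24) = -1535*√(36 + 121)*(-24) = -1535*√157*(-24) = -(-36840)*√157 = 36840*√157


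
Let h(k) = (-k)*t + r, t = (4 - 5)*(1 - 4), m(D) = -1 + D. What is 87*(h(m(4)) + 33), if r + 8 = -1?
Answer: 1305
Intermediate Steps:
r = -9 (r = -8 - 1 = -9)
t = 3 (t = -1*(-3) = 3)
h(k) = -9 - 3*k (h(k) = -k*3 - 9 = -3*k - 9 = -9 - 3*k)
87*(h(m(4)) + 33) = 87*((-9 - 3*(-1 + 4)) + 33) = 87*((-9 - 3*3) + 33) = 87*((-9 - 9) + 33) = 87*(-18 + 33) = 87*15 = 1305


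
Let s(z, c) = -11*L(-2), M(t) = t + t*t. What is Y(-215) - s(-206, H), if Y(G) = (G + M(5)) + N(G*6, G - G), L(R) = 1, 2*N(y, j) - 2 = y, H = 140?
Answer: -818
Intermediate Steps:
N(y, j) = 1 + y/2
M(t) = t + t**2
s(z, c) = -11 (s(z, c) = -11*1 = -11)
Y(G) = 31 + 4*G (Y(G) = (G + 5*(1 + 5)) + (1 + (G*6)/2) = (G + 5*6) + (1 + (6*G)/2) = (G + 30) + (1 + 3*G) = (30 + G) + (1 + 3*G) = 31 + 4*G)
Y(-215) - s(-206, H) = (31 + 4*(-215)) - 1*(-11) = (31 - 860) + 11 = -829 + 11 = -818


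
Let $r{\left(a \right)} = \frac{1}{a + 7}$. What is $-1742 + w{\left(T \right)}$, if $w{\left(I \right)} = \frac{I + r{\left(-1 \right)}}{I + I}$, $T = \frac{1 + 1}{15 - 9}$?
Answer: $- \frac{6965}{4} \approx -1741.3$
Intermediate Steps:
$r{\left(a \right)} = \frac{1}{7 + a}$
$T = \frac{1}{3}$ ($T = \frac{2}{6} = 2 \cdot \frac{1}{6} = \frac{1}{3} \approx 0.33333$)
$w{\left(I \right)} = \frac{\frac{1}{6} + I}{2 I}$ ($w{\left(I \right)} = \frac{I + \frac{1}{7 - 1}}{I + I} = \frac{I + \frac{1}{6}}{2 I} = \left(I + \frac{1}{6}\right) \frac{1}{2 I} = \left(\frac{1}{6} + I\right) \frac{1}{2 I} = \frac{\frac{1}{6} + I}{2 I}$)
$-1742 + w{\left(T \right)} = -1742 + \frac{\frac{1}{\frac{1}{3}} \left(1 + 6 \cdot \frac{1}{3}\right)}{12} = -1742 + \frac{1}{12} \cdot 3 \left(1 + 2\right) = -1742 + \frac{1}{12} \cdot 3 \cdot 3 = -1742 + \frac{3}{4} = - \frac{6965}{4}$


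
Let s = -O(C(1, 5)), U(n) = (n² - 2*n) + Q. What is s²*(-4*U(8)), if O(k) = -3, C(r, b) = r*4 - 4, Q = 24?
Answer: -2592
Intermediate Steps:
C(r, b) = -4 + 4*r (C(r, b) = 4*r - 4 = -4 + 4*r)
U(n) = 24 + n² - 2*n (U(n) = (n² - 2*n) + 24 = 24 + n² - 2*n)
s = 3 (s = -1*(-3) = 3)
s²*(-4*U(8)) = 3²*(-4*(24 + 8² - 2*8)) = 9*(-4*(24 + 64 - 16)) = 9*(-4*72) = 9*(-288) = -2592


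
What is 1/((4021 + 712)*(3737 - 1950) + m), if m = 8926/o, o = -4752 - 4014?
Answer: 4383/37070844130 ≈ 1.1823e-7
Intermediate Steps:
o = -8766
m = -4463/4383 (m = 8926/(-8766) = 8926*(-1/8766) = -4463/4383 ≈ -1.0183)
1/((4021 + 712)*(3737 - 1950) + m) = 1/((4021 + 712)*(3737 - 1950) - 4463/4383) = 1/(4733*1787 - 4463/4383) = 1/(8457871 - 4463/4383) = 1/(37070844130/4383) = 4383/37070844130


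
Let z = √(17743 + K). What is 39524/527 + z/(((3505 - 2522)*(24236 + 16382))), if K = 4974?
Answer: 39524/527 + √22717/39927494 ≈ 74.998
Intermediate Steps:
z = √22717 (z = √(17743 + 4974) = √22717 ≈ 150.72)
39524/527 + z/(((3505 - 2522)*(24236 + 16382))) = 39524/527 + √22717/(((3505 - 2522)*(24236 + 16382))) = 39524*(1/527) + √22717/((983*40618)) = 39524/527 + √22717/39927494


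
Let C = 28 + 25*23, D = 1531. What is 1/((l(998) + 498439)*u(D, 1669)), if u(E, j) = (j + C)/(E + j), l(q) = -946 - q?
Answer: 20/7050229 ≈ 2.8368e-6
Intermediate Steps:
C = 603 (C = 28 + 575 = 603)
u(E, j) = (603 + j)/(E + j) (u(E, j) = (j + 603)/(E + j) = (603 + j)/(E + j))
1/((l(998) + 498439)*u(D, 1669)) = 1/(((-946 - 1*998) + 498439)*(((603 + 1669)/(1531 + 1669)))) = 1/(((-946 - 998) + 498439)*((2272/3200))) = 1/((-1944 + 498439)*(((1/3200)*2272))) = 1/(496495*(71/100)) = (1/496495)*(100/71) = 20/7050229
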